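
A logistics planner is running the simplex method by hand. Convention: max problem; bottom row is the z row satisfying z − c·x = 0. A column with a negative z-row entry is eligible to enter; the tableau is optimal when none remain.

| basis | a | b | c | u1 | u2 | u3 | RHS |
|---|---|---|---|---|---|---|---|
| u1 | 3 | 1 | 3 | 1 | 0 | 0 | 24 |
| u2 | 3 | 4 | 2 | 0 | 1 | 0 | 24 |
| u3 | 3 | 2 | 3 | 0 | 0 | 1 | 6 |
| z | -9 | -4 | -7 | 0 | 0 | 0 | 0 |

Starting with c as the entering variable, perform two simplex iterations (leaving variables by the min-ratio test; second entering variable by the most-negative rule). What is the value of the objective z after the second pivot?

Ratio test on column c — row 1: 24/3 = 8; row 2: 24/2 = 12; row 3: 6/3 = 2. Minimum is 2 at row 3 (u3 leaves); pivot element 3.
Pivot on row 3; the z-row RHS becomes 0 − (-7)·2 = 14.
Next entering variable (most negative z-row entry -2): a.
Ratio test on column a — row 1: entry 0 ≤ 0; row 2: 20/1 = 20; row 3: 2/1 = 2. Minimum is 2 at row 3 (c leaves); pivot element 1.
After the second pivot the z-row RHS is 14 − (-2)·2 = 18.

18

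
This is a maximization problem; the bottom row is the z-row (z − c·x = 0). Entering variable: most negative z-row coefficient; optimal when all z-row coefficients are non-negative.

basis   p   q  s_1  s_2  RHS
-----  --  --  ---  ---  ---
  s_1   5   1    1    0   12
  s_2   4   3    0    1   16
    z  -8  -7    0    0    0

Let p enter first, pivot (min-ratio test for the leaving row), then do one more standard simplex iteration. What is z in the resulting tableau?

384/11

Ratio test on column p — row 1: 12/5 = 12/5; row 2: 16/4 = 4. Minimum is 12/5 at row 1 (s_1 leaves); pivot element 5.
Pivot on row 1; the z-row RHS becomes 0 − (-8)·(12/5) = 96/5.
Next entering variable (most negative z-row entry -27/5): q.
Ratio test on column q — row 1: (12/5)/(1/5) = 12; row 2: (32/5)/(11/5) = 32/11. Minimum is 32/11 at row 2 (s_2 leaves); pivot element 11/5.
After the second pivot the z-row RHS is 96/5 − (-27/5)·(32/11) = 384/11.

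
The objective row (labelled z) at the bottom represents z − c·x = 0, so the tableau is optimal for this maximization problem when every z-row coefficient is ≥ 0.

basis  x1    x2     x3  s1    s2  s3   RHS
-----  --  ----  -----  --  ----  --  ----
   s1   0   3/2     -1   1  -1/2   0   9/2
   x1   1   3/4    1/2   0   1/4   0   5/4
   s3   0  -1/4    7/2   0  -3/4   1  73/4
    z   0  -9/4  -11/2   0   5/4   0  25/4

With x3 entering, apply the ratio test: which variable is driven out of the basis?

x1

Column x3 entries and ratios — s1: -1 ≤ 0, skip; x1: (5/4)/(1/2) = 5/2; s3: (73/4)/(7/2) = 73/14.
Smallest ratio is 5/2 in the row of x1, so x1 leaves.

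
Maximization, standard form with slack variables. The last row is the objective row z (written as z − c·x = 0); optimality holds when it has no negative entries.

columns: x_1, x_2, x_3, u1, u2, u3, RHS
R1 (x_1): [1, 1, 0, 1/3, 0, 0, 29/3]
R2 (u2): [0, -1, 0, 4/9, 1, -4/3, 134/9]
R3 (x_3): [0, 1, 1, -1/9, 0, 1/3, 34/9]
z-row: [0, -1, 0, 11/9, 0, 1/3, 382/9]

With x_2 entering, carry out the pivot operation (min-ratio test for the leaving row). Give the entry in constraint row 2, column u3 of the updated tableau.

Ratio test on column x_2 — row 1: (29/3)/1 = 29/3; row 2: entry -1 ≤ 0; row 3: (34/9)/1 = 34/9. Minimum is 34/9 at row 3 (x_3 leaves); pivot element 1.
Divide row 3 by 1; eliminate column x_2 from the other rows.
Row 2 update in column u3: -4/3 − (-1)·(1/3) = -1.

-1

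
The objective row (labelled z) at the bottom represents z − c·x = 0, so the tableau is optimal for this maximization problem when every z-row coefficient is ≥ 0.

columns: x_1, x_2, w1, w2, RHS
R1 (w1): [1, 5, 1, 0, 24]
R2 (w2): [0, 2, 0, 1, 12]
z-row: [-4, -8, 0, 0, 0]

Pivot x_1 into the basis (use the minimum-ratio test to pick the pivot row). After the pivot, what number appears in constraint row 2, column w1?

Ratio test on column x_1 — row 1: 24/1 = 24; row 2: entry 0 ≤ 0. Minimum is 24 at row 1 (w1 leaves); pivot element 1.
Divide row 1 by 1; eliminate column x_1 from the other rows.
Row 2 update in column w1: 0 − 0·1 = 0.

0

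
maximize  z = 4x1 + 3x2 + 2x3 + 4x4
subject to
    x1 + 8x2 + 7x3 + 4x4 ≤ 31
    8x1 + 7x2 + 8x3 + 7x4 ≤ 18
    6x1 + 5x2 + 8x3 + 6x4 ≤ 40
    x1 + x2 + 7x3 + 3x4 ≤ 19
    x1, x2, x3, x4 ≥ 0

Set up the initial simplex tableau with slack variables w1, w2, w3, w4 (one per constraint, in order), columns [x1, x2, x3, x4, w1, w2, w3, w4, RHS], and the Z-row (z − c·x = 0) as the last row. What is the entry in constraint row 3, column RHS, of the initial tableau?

40

The RHS of constraint 3 is b_3 = 40.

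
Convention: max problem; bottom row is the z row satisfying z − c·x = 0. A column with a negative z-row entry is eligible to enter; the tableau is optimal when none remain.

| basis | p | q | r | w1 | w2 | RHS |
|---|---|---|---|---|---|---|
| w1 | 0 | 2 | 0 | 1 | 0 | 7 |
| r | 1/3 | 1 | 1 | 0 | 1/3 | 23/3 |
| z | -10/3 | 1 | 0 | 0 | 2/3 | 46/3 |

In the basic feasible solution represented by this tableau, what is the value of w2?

w2 is not in the basis, so in the current basic feasible solution w2 = 0.

0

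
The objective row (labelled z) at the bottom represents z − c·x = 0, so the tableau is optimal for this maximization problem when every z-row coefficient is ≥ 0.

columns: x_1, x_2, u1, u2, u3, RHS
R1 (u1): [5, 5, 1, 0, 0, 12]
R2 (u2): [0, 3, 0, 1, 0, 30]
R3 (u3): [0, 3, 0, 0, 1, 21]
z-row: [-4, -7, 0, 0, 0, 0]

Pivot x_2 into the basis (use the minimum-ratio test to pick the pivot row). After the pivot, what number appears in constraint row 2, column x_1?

Ratio test on column x_2 — row 1: 12/5 = 12/5; row 2: 30/3 = 10; row 3: 21/3 = 7. Minimum is 12/5 at row 1 (u1 leaves); pivot element 5.
Divide row 1 by 5; eliminate column x_2 from the other rows.
Row 2 update in column x_1: 0 − 3·1 = -3.

-3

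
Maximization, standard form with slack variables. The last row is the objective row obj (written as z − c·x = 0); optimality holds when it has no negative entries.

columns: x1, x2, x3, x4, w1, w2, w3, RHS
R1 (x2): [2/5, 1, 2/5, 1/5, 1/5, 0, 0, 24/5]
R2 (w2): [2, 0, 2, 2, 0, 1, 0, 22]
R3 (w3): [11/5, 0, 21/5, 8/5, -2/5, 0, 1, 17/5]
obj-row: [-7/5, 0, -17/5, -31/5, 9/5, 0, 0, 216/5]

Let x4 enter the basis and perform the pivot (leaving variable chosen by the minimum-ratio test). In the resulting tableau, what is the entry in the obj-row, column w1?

Ratio test on column x4 — row 1: (24/5)/(1/5) = 24; row 2: 22/2 = 11; row 3: (17/5)/(8/5) = 17/8. Minimum is 17/8 at row 3 (w3 leaves); pivot element 8/5.
Divide row 3 by 8/5; eliminate column x4 from the other rows.
obj-row update in column w1: 9/5 − (-31/5)·(-1/4) = 1/4.

1/4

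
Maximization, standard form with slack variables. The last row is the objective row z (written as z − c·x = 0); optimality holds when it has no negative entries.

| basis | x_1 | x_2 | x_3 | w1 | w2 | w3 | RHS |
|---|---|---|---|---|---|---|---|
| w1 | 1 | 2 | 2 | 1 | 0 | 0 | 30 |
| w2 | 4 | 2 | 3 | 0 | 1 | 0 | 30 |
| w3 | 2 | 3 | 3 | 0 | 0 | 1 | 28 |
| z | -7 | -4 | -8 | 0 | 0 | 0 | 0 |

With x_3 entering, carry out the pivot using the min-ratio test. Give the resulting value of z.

224/3

Ratio test on column x_3 — row 1: 30/2 = 15; row 2: 30/3 = 10; row 3: 28/3 = 28/3. Minimum is 28/3 at row 3 (w3 leaves); pivot element 3.
Pivot on row 3; the z-row RHS becomes 0 − (-8)·(28/3) = 224/3.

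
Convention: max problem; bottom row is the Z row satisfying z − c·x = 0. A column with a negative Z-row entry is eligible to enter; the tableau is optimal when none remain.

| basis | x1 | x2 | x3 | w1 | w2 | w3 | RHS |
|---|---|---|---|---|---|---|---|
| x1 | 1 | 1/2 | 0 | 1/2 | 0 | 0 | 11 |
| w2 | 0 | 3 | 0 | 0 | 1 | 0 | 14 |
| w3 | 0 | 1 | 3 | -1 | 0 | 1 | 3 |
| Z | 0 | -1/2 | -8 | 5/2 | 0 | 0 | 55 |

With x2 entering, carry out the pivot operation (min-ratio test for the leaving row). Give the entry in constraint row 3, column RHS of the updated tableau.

Ratio test on column x2 — row 1: 11/(1/2) = 22; row 2: 14/3 = 14/3; row 3: 3/1 = 3. Minimum is 3 at row 3 (w3 leaves); pivot element 1.
Divide row 3 by 1; eliminate column x2 from the other rows.
In the new row 3, the RHS entry is the old entry divided by the pivot: 3/1 = 3.

3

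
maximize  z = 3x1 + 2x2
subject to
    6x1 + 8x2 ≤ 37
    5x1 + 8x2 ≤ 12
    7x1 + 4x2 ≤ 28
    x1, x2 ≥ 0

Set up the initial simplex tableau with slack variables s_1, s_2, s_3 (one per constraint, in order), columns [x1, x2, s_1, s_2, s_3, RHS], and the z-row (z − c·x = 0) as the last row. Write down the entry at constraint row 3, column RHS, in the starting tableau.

The RHS of constraint 3 is b_3 = 28.

28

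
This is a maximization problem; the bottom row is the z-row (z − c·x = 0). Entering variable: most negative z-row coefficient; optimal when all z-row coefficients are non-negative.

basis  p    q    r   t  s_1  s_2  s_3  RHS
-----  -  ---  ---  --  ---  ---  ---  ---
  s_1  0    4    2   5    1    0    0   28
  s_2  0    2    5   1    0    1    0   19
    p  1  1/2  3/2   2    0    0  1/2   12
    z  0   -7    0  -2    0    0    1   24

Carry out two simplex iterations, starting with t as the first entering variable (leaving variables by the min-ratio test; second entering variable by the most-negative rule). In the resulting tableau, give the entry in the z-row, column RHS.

Ratio test on column t — row 1: 28/5 = 28/5; row 2: 19/1 = 19; row 3: 12/2 = 6. Minimum is 28/5 at row 1 (s_1 leaves); pivot element 5.
Divide row 1 by 5; eliminate column t from the other rows.
Second iteration: most negative z-row entry is -27/5 in column q, so q enters.
Ratio test on column q — row 1: (28/5)/(4/5) = 7; row 2: (67/5)/(6/5) = 67/6; row 3: entry -11/10 ≤ 0. Minimum is 7 at row 1 (t leaves); pivot element 4/5.
Divide row 1 by 4/5; eliminate column q from the other rows.
After both pivots, the entry at the z-row, column RHS is 73.

73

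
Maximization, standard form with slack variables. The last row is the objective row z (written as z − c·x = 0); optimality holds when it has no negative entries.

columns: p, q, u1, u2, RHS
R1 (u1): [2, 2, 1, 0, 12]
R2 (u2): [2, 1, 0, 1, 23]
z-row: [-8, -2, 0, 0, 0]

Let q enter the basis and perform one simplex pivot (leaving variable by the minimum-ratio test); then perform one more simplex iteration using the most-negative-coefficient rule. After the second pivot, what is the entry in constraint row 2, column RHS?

11

Ratio test on column q — row 1: 12/2 = 6; row 2: 23/1 = 23. Minimum is 6 at row 1 (u1 leaves); pivot element 2.
Divide row 1 by 2; eliminate column q from the other rows.
Second iteration: most negative z-row entry is -6 in column p, so p enters.
Ratio test on column p — row 1: 6/1 = 6; row 2: 17/1 = 17. Minimum is 6 at row 1 (q leaves); pivot element 1.
Divide row 1 by 1; eliminate column p from the other rows.
After both pivots, the entry at constraint row 2, column RHS is 11.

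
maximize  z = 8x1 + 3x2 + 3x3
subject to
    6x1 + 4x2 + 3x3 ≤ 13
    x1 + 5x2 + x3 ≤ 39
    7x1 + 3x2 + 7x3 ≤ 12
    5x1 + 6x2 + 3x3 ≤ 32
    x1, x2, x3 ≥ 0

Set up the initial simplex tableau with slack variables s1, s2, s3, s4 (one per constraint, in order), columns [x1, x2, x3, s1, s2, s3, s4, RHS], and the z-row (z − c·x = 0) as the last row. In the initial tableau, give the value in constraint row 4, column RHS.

32

The RHS of constraint 4 is b_4 = 32.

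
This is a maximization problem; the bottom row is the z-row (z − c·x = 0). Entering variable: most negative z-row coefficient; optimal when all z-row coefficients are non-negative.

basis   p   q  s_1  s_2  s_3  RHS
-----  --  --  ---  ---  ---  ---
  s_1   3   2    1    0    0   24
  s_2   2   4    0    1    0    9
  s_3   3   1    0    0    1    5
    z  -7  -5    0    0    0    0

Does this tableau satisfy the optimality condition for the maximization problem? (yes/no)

no

The z-row has a negative entry -7 in column p, so it is not optimal.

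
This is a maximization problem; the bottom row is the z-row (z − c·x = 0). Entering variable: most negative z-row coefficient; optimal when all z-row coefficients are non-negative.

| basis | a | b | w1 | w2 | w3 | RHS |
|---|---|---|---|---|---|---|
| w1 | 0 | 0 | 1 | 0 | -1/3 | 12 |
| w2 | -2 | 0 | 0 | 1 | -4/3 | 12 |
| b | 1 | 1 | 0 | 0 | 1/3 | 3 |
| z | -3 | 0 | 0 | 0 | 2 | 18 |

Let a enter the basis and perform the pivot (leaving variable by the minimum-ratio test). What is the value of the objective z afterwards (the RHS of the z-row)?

27

Ratio test on column a — row 1: entry 0 ≤ 0; row 2: entry -2 ≤ 0; row 3: 3/1 = 3. Minimum is 3 at row 3 (b leaves); pivot element 1.
Pivot on row 3; the z-row RHS becomes 18 − (-3)·3 = 27.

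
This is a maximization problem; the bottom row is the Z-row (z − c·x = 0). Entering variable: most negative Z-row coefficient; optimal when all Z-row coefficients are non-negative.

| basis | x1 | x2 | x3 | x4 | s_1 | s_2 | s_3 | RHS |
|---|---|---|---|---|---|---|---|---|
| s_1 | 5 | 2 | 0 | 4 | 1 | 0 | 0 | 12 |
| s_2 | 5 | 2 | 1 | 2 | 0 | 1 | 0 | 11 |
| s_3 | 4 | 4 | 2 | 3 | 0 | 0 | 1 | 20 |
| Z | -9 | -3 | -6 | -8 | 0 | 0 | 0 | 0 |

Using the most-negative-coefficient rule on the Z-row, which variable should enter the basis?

x1

Negative Z-row entries: x1: -9, x2: -3, x3: -6, x4: -8.
The most negative is -9 in column x1, so x1 enters.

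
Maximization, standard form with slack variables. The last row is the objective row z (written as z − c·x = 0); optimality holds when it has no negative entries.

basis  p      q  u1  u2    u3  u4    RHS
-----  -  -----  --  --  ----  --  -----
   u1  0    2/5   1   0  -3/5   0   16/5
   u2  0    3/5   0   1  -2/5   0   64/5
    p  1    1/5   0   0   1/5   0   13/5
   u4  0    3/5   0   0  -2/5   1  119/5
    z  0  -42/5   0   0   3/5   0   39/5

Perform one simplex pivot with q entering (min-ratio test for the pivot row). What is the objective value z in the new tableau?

75

Ratio test on column q — row 1: (16/5)/(2/5) = 8; row 2: (64/5)/(3/5) = 64/3; row 3: (13/5)/(1/5) = 13; row 4: (119/5)/(3/5) = 119/3. Minimum is 8 at row 1 (u1 leaves); pivot element 2/5.
Pivot on row 1; the z-row RHS becomes 39/5 − (-42/5)·8 = 75.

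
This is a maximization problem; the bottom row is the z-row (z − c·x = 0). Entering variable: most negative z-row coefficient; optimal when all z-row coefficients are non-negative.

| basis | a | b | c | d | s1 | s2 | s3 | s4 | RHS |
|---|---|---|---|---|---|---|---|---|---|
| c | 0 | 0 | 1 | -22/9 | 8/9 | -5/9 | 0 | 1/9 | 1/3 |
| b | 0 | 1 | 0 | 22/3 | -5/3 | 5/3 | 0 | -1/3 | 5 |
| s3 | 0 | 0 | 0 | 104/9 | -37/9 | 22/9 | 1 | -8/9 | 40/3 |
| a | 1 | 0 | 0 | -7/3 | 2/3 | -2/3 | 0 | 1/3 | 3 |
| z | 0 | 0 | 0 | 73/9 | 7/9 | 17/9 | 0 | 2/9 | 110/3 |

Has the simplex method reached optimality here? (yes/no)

Every z-row coefficient is ≥ 0, so the tableau is optimal.

yes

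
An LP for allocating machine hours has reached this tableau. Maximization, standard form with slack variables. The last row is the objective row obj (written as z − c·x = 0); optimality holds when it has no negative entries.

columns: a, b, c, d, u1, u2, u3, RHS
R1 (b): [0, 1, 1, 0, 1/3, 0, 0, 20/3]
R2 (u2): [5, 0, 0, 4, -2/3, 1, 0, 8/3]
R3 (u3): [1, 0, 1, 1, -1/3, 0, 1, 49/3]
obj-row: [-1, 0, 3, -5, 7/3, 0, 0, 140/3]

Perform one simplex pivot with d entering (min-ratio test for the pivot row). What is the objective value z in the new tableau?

50

Ratio test on column d — row 1: entry 0 ≤ 0; row 2: (8/3)/4 = 2/3; row 3: (49/3)/1 = 49/3. Minimum is 2/3 at row 2 (u2 leaves); pivot element 4.
Pivot on row 2; the obj-row RHS becomes 140/3 − (-5)·(2/3) = 50.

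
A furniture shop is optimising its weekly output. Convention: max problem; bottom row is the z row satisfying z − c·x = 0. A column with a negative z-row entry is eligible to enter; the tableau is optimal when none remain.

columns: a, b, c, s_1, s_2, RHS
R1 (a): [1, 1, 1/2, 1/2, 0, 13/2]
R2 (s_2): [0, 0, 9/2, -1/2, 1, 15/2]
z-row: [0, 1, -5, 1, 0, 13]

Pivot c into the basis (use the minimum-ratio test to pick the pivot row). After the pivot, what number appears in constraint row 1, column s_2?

-1/9

Ratio test on column c — row 1: (13/2)/(1/2) = 13; row 2: (15/2)/(9/2) = 5/3. Minimum is 5/3 at row 2 (s_2 leaves); pivot element 9/2.
Divide row 2 by 9/2; eliminate column c from the other rows.
Row 1 update in column s_2: 0 − (1/2)·(2/9) = -1/9.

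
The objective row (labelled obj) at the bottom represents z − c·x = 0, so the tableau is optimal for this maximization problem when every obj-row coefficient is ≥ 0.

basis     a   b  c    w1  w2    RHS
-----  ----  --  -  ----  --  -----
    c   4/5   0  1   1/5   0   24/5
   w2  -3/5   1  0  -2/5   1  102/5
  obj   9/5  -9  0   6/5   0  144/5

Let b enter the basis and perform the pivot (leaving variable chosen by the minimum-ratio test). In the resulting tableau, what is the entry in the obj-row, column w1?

Ratio test on column b — row 1: entry 0 ≤ 0; row 2: (102/5)/1 = 102/5. Minimum is 102/5 at row 2 (w2 leaves); pivot element 1.
Divide row 2 by 1; eliminate column b from the other rows.
obj-row update in column w1: 6/5 − (-9)·(-2/5) = -12/5.

-12/5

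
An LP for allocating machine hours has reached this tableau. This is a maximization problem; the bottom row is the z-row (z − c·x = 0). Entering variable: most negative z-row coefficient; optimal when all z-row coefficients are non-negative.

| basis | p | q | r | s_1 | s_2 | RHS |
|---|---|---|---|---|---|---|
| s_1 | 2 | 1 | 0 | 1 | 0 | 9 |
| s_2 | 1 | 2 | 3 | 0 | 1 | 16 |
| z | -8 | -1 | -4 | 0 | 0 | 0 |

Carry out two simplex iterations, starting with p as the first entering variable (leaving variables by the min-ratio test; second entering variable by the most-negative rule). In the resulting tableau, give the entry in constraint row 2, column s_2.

1/3

Ratio test on column p — row 1: 9/2 = 9/2; row 2: 16/1 = 16. Minimum is 9/2 at row 1 (s_1 leaves); pivot element 2.
Divide row 1 by 2; eliminate column p from the other rows.
Second iteration: most negative z-row entry is -4 in column r, so r enters.
Ratio test on column r — row 1: entry 0 ≤ 0; row 2: (23/2)/3 = 23/6. Minimum is 23/6 at row 2 (s_2 leaves); pivot element 3.
Divide row 2 by 3; eliminate column r from the other rows.
After both pivots, the entry at constraint row 2, column s_2 is 1/3.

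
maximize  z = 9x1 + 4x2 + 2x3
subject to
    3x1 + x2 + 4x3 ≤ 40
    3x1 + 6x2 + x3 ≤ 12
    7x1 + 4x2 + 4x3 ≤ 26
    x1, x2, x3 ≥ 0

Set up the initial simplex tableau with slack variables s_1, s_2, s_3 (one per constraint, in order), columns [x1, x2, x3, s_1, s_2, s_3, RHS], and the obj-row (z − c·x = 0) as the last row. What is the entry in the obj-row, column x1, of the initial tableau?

The obj-row carries the negated objective coefficients: the x1 entry is -9.

-9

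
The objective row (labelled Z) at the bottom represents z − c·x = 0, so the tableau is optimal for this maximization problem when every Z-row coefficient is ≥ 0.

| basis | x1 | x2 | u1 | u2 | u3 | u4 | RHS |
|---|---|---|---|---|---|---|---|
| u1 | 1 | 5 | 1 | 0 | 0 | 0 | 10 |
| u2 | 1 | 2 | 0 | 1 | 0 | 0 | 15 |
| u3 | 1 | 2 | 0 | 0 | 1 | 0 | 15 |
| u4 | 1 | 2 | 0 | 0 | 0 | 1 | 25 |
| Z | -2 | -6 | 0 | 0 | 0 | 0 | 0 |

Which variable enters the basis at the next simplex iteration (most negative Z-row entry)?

x2

Negative Z-row entries: x1: -2, x2: -6.
The most negative is -6 in column x2, so x2 enters.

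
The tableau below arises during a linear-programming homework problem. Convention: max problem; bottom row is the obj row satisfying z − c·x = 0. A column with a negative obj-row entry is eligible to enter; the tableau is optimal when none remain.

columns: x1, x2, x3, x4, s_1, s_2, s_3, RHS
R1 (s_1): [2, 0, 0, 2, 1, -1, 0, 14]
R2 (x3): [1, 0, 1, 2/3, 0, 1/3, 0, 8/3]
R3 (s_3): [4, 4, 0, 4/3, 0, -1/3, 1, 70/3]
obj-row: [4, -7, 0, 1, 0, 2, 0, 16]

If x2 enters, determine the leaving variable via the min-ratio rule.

Column x2 entries and ratios — s_1: 0 ≤ 0, skip; x3: 0 ≤ 0, skip; s_3: (70/3)/4 = 35/6.
Smallest ratio is 35/6 in the row of s_3, so s_3 leaves.

s_3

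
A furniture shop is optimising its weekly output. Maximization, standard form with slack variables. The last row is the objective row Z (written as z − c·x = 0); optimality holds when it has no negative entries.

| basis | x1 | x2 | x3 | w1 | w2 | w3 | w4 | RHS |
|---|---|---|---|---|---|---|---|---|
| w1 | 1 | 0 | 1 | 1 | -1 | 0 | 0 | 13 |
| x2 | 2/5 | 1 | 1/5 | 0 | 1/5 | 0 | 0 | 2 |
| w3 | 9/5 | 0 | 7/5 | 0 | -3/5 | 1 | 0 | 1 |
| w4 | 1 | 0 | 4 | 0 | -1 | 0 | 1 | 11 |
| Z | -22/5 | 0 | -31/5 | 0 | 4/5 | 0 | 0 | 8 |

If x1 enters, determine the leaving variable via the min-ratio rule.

Column x1 entries and ratios — w1: 13/1 = 13; x2: 2/(2/5) = 5; w3: 1/(9/5) = 5/9; w4: 11/1 = 11.
Smallest ratio is 5/9 in the row of w3, so w3 leaves.

w3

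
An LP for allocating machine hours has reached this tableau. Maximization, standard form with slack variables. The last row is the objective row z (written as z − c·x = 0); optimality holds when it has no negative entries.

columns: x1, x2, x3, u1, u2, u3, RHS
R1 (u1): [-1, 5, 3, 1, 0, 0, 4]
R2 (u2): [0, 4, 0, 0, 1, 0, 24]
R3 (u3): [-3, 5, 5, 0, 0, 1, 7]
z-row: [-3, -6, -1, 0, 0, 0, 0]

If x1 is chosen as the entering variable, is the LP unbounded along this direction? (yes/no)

Every constraint-row entry in column x1 is ≤ 0, so increasing x1 is unbounded.

yes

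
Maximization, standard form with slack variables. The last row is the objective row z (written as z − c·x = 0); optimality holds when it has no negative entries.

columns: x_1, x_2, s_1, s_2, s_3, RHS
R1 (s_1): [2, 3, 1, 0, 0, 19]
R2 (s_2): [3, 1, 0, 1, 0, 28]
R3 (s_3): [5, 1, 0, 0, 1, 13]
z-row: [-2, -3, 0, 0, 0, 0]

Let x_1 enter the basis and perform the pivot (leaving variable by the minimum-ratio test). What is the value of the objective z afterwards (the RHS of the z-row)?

26/5

Ratio test on column x_1 — row 1: 19/2 = 19/2; row 2: 28/3 = 28/3; row 3: 13/5 = 13/5. Minimum is 13/5 at row 3 (s_3 leaves); pivot element 5.
Pivot on row 3; the z-row RHS becomes 0 − (-2)·(13/5) = 26/5.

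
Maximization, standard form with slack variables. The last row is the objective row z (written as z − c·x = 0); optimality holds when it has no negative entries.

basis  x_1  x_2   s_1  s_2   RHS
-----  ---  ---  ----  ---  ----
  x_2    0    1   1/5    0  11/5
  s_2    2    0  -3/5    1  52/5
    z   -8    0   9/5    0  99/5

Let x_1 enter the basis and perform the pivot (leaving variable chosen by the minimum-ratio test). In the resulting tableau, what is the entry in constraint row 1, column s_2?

Ratio test on column x_1 — row 1: entry 0 ≤ 0; row 2: (52/5)/2 = 26/5. Minimum is 26/5 at row 2 (s_2 leaves); pivot element 2.
Divide row 2 by 2; eliminate column x_1 from the other rows.
Row 1 update in column s_2: 0 − 0·(1/2) = 0.

0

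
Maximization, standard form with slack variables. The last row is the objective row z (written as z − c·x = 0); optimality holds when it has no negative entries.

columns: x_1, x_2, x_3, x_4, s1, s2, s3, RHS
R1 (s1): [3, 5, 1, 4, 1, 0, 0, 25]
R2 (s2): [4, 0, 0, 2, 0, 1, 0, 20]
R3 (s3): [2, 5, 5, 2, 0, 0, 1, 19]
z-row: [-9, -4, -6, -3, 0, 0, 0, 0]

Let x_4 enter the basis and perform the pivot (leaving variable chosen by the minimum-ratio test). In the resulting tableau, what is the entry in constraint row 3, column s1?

-1/2

Ratio test on column x_4 — row 1: 25/4 = 25/4; row 2: 20/2 = 10; row 3: 19/2 = 19/2. Minimum is 25/4 at row 1 (s1 leaves); pivot element 4.
Divide row 1 by 4; eliminate column x_4 from the other rows.
Row 3 update in column s1: 0 − 2·(1/4) = -1/2.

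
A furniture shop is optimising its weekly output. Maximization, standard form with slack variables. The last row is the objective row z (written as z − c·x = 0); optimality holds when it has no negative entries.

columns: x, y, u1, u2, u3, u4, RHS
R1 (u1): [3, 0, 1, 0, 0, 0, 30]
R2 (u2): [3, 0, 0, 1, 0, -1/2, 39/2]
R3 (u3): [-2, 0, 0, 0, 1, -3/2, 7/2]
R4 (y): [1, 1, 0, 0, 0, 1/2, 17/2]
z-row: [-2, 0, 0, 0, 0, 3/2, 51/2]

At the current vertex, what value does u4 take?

u4 is not in the basis, so in the current basic feasible solution u4 = 0.

0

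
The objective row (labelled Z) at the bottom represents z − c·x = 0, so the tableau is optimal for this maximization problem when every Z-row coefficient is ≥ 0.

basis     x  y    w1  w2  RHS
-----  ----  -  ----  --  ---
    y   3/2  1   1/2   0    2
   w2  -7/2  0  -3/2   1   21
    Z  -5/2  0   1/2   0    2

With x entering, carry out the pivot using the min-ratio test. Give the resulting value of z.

Ratio test on column x — row 1: 2/(3/2) = 4/3; row 2: entry -7/2 ≤ 0. Minimum is 4/3 at row 1 (y leaves); pivot element 3/2.
Pivot on row 1; the Z-row RHS becomes 2 − (-5/2)·(4/3) = 16/3.

16/3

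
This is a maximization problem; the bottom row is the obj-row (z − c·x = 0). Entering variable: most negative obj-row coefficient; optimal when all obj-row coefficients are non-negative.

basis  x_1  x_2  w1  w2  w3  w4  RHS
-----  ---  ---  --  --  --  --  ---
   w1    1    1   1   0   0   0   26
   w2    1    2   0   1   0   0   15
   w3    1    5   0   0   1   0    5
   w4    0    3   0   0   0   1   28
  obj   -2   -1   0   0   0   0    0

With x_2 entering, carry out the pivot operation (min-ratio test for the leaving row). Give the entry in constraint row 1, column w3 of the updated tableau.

-1/5

Ratio test on column x_2 — row 1: 26/1 = 26; row 2: 15/2 = 15/2; row 3: 5/5 = 1; row 4: 28/3 = 28/3. Minimum is 1 at row 3 (w3 leaves); pivot element 5.
Divide row 3 by 5; eliminate column x_2 from the other rows.
Row 1 update in column w3: 0 − 1·(1/5) = -1/5.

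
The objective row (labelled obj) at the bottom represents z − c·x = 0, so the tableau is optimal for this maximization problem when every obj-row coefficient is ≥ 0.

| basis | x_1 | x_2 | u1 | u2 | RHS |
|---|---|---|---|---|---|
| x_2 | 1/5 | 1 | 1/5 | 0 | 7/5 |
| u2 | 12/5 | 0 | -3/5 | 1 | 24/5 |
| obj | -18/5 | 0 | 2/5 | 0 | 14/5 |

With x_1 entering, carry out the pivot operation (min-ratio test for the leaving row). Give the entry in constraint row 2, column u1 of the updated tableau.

-1/4

Ratio test on column x_1 — row 1: (7/5)/(1/5) = 7; row 2: (24/5)/(12/5) = 2. Minimum is 2 at row 2 (u2 leaves); pivot element 12/5.
Divide row 2 by 12/5; eliminate column x_1 from the other rows.
In the new row 2, the u1 entry is the old entry divided by the pivot: (-3/5)/(12/5) = -1/4.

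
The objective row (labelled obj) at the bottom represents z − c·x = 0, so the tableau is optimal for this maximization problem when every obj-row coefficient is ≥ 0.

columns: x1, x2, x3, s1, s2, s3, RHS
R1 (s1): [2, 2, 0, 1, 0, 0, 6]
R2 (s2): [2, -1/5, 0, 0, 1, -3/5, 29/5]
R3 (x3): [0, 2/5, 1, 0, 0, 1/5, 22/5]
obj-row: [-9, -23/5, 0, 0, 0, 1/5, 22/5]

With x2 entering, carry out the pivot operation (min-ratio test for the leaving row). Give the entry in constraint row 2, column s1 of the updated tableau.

Ratio test on column x2 — row 1: 6/2 = 3; row 2: entry -1/5 ≤ 0; row 3: (22/5)/(2/5) = 11. Minimum is 3 at row 1 (s1 leaves); pivot element 2.
Divide row 1 by 2; eliminate column x2 from the other rows.
Row 2 update in column s1: 0 − (-1/5)·(1/2) = 1/10.

1/10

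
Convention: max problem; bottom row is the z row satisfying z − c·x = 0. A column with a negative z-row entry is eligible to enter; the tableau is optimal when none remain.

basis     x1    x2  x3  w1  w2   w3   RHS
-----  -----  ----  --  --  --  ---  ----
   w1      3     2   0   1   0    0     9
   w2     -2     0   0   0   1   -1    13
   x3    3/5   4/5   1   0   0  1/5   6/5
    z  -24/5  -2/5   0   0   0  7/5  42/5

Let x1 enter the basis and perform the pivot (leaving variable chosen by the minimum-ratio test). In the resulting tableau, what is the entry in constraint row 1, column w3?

Ratio test on column x1 — row 1: 9/3 = 3; row 2: entry -2 ≤ 0; row 3: (6/5)/(3/5) = 2. Minimum is 2 at row 3 (x3 leaves); pivot element 3/5.
Divide row 3 by 3/5; eliminate column x1 from the other rows.
Row 1 update in column w3: 0 − 3·(1/3) = -1.

-1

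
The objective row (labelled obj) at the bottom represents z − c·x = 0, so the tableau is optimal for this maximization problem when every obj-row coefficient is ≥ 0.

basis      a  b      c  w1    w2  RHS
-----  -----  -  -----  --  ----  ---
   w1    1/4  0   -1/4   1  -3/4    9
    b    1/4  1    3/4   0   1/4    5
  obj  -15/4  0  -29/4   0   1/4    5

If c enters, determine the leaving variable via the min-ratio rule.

Column c entries and ratios — w1: -1/4 ≤ 0, skip; b: 5/(3/4) = 20/3.
Smallest ratio is 20/3 in the row of b, so b leaves.

b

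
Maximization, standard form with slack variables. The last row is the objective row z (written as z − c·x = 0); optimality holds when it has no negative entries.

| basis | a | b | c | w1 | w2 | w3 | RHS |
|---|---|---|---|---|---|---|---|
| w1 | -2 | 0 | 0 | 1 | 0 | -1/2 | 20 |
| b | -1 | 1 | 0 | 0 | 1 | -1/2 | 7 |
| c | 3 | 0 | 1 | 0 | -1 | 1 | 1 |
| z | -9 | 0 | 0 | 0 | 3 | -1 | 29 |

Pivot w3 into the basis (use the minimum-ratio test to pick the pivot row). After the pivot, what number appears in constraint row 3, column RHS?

Ratio test on column w3 — row 1: entry -1/2 ≤ 0; row 2: entry -1/2 ≤ 0; row 3: 1/1 = 1. Minimum is 1 at row 3 (c leaves); pivot element 1.
Divide row 3 by 1; eliminate column w3 from the other rows.
In the new row 3, the RHS entry is the old entry divided by the pivot: 1/1 = 1.

1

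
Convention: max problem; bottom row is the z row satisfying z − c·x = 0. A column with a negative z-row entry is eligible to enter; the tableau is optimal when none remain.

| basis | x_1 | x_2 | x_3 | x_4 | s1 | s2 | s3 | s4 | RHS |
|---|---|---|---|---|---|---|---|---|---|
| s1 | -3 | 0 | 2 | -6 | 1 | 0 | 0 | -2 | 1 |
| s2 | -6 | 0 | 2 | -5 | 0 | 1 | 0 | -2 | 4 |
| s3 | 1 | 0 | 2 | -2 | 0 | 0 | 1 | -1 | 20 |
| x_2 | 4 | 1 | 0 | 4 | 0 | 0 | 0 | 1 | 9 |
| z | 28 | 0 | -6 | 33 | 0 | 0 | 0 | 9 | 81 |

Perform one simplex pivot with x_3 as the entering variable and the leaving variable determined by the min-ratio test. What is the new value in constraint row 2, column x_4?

Ratio test on column x_3 — row 1: 1/2 = 1/2; row 2: 4/2 = 2; row 3: 20/2 = 10; row 4: entry 0 ≤ 0. Minimum is 1/2 at row 1 (s1 leaves); pivot element 2.
Divide row 1 by 2; eliminate column x_3 from the other rows.
Row 2 update in column x_4: -5 − 2·(-3) = 1.

1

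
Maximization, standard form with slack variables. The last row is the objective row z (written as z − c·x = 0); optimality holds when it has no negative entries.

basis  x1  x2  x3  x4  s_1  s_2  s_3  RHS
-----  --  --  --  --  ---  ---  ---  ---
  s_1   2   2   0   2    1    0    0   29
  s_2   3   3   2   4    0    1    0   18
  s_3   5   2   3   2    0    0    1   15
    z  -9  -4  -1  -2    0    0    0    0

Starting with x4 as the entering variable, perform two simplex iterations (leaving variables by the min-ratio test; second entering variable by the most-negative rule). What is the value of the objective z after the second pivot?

Ratio test on column x4 — row 1: 29/2 = 29/2; row 2: 18/4 = 9/2; row 3: 15/2 = 15/2. Minimum is 9/2 at row 2 (s_2 leaves); pivot element 4.
Pivot on row 2; the z-row RHS becomes 0 − (-2)·(9/2) = 9.
Next entering variable (most negative z-row entry -15/2): x1.
Ratio test on column x1 — row 1: 20/(1/2) = 40; row 2: (9/2)/(3/4) = 6; row 3: 6/(7/2) = 12/7. Minimum is 12/7 at row 3 (s_3 leaves); pivot element 7/2.
After the second pivot the z-row RHS is 9 − (-15/2)·(12/7) = 153/7.

153/7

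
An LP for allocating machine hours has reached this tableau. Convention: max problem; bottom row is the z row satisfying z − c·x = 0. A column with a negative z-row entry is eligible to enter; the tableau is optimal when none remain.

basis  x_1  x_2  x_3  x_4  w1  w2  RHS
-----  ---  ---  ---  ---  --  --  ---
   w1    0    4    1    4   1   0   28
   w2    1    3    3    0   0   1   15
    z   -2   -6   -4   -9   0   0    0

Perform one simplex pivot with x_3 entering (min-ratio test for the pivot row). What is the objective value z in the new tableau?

20

Ratio test on column x_3 — row 1: 28/1 = 28; row 2: 15/3 = 5. Minimum is 5 at row 2 (w2 leaves); pivot element 3.
Pivot on row 2; the z-row RHS becomes 0 − (-4)·5 = 20.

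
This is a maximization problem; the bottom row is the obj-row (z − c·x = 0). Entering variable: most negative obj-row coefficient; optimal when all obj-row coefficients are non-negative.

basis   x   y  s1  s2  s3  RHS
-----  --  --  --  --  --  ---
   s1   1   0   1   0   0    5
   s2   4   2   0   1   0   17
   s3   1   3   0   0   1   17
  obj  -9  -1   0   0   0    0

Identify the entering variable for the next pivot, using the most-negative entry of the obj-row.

Negative obj-row entries: x: -9, y: -1.
The most negative is -9 in column x, so x enters.

x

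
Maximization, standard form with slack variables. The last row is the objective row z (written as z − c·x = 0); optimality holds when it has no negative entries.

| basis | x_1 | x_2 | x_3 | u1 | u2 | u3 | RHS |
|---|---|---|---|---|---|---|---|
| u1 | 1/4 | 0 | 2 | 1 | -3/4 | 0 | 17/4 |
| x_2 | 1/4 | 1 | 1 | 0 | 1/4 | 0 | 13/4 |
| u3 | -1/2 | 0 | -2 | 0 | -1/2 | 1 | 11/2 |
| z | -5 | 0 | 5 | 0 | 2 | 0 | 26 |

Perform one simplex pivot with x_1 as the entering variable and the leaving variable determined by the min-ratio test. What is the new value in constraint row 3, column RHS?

12

Ratio test on column x_1 — row 1: (17/4)/(1/4) = 17; row 2: (13/4)/(1/4) = 13; row 3: entry -1/2 ≤ 0. Minimum is 13 at row 2 (x_2 leaves); pivot element 1/4.
Divide row 2 by 1/4; eliminate column x_1 from the other rows.
Row 3 update in column RHS: 11/2 − (-1/2)·13 = 12.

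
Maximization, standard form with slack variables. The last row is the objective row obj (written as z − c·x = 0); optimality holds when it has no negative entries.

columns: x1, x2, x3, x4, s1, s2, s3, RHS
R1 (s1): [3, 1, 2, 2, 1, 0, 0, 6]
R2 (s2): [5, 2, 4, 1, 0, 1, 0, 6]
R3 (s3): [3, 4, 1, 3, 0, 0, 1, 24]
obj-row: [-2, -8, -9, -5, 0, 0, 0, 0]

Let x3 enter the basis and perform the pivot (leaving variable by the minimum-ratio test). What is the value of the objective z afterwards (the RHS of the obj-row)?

Ratio test on column x3 — row 1: 6/2 = 3; row 2: 6/4 = 3/2; row 3: 24/1 = 24. Minimum is 3/2 at row 2 (s2 leaves); pivot element 4.
Pivot on row 2; the obj-row RHS becomes 0 − (-9)·(3/2) = 27/2.

27/2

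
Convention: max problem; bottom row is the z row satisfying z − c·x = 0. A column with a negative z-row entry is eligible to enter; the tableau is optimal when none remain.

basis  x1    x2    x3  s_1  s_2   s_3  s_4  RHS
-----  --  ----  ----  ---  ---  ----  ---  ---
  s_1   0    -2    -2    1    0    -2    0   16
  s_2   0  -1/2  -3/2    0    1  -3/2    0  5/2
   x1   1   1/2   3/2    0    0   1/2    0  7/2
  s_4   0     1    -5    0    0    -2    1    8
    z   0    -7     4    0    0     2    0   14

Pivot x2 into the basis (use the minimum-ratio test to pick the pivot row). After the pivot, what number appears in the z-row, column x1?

14

Ratio test on column x2 — row 1: entry -2 ≤ 0; row 2: entry -1/2 ≤ 0; row 3: (7/2)/(1/2) = 7; row 4: 8/1 = 8. Minimum is 7 at row 3 (x1 leaves); pivot element 1/2.
Divide row 3 by 1/2; eliminate column x2 from the other rows.
z-row update in column x1: 0 − (-7)·2 = 14.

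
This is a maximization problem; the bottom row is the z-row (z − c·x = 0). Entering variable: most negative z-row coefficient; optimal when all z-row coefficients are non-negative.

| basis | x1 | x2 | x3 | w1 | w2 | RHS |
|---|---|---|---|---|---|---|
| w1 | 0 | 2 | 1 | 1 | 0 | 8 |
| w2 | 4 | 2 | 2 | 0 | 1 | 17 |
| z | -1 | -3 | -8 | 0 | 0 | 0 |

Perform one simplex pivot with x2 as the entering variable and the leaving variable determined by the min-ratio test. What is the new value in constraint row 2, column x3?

Ratio test on column x2 — row 1: 8/2 = 4; row 2: 17/2 = 17/2. Minimum is 4 at row 1 (w1 leaves); pivot element 2.
Divide row 1 by 2; eliminate column x2 from the other rows.
Row 2 update in column x3: 2 − 2·(1/2) = 1.

1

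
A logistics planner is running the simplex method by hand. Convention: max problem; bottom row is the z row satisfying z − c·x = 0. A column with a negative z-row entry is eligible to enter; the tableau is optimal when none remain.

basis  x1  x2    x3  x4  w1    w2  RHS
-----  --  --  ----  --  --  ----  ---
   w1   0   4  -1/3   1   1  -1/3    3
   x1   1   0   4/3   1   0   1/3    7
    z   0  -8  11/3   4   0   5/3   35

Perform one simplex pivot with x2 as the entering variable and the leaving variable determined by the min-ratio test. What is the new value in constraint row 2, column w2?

1/3

Ratio test on column x2 — row 1: 3/4 = 3/4; row 2: entry 0 ≤ 0. Minimum is 3/4 at row 1 (w1 leaves); pivot element 4.
Divide row 1 by 4; eliminate column x2 from the other rows.
Row 2 update in column w2: 1/3 − 0·(-1/12) = 1/3.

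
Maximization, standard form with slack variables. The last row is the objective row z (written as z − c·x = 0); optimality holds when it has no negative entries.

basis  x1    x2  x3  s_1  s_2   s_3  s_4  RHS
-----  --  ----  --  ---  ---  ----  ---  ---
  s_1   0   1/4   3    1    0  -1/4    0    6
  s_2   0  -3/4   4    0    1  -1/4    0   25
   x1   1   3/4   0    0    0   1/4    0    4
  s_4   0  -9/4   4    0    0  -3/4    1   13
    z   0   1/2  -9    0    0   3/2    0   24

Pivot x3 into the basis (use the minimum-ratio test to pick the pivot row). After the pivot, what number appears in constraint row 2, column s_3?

Ratio test on column x3 — row 1: 6/3 = 2; row 2: 25/4 = 25/4; row 3: entry 0 ≤ 0; row 4: 13/4 = 13/4. Minimum is 2 at row 1 (s_1 leaves); pivot element 3.
Divide row 1 by 3; eliminate column x3 from the other rows.
Row 2 update in column s_3: -1/4 − 4·(-1/12) = 1/12.

1/12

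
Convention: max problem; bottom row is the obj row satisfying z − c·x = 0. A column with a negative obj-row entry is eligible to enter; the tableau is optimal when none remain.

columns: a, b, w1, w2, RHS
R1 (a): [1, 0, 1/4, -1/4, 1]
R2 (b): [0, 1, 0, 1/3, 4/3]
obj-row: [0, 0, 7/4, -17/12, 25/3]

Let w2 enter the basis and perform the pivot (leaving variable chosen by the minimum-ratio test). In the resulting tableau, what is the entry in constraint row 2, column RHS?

4

Ratio test on column w2 — row 1: entry -1/4 ≤ 0; row 2: (4/3)/(1/3) = 4. Minimum is 4 at row 2 (b leaves); pivot element 1/3.
Divide row 2 by 1/3; eliminate column w2 from the other rows.
In the new row 2, the RHS entry is the old entry divided by the pivot: (4/3)/(1/3) = 4.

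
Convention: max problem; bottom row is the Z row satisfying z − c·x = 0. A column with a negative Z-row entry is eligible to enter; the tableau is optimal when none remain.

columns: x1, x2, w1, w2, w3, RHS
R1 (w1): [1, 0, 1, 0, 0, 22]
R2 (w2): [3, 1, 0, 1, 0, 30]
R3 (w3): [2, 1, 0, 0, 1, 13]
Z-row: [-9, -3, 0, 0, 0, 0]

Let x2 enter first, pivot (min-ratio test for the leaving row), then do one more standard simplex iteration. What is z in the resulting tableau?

Ratio test on column x2 — row 1: entry 0 ≤ 0; row 2: 30/1 = 30; row 3: 13/1 = 13. Minimum is 13 at row 3 (w3 leaves); pivot element 1.
Pivot on row 3; the Z-row RHS becomes 0 − (-3)·13 = 39.
Next entering variable (most negative Z-row entry -3): x1.
Ratio test on column x1 — row 1: 22/1 = 22; row 2: 17/1 = 17; row 3: 13/2 = 13/2. Minimum is 13/2 at row 3 (x2 leaves); pivot element 2.
After the second pivot the Z-row RHS is 39 − (-3)·(13/2) = 117/2.

117/2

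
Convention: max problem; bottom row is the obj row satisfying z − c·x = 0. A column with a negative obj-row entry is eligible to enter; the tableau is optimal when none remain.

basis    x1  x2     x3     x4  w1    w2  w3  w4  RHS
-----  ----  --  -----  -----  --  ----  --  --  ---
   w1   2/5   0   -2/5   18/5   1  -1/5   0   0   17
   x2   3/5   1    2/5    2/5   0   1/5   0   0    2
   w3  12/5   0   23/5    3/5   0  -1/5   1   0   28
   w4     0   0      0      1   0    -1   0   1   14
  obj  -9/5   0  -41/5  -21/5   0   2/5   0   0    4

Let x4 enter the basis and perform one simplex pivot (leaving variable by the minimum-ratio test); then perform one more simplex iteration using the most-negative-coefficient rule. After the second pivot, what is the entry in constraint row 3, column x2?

-21/2

Ratio test on column x4 — row 1: 17/(18/5) = 85/18; row 2: 2/(2/5) = 5; row 3: 28/(3/5) = 140/3; row 4: 14/1 = 14. Minimum is 85/18 at row 1 (w1 leaves); pivot element 18/5.
Divide row 1 by 18/5; eliminate column x4 from the other rows.
Second iteration: most negative obj-row entry is -26/3 in column x3, so x3 enters.
Ratio test on column x3 — row 1: entry -1/9 ≤ 0; row 2: (1/9)/(4/9) = 1/4; row 3: (151/6)/(14/3) = 151/28; row 4: (167/18)/(1/9) = 167/2. Minimum is 1/4 at row 2 (x2 leaves); pivot element 4/9.
Divide row 2 by 4/9; eliminate column x3 from the other rows.
After both pivots, the entry at constraint row 3, column x2 is -21/2.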